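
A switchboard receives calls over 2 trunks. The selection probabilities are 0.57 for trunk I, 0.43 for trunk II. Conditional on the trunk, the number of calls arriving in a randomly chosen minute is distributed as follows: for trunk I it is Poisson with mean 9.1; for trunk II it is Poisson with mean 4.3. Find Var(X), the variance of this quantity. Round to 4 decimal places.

Per component, I: μ=9.1, E[X²]=91.91; II: μ=4.3, E[X²]=22.79.
E[X] = 0.57·9.1 + 0.43·4.3 = 7.036.
E[X²] = 0.57·91.91 + 0.43·22.79 = 62.1884.
Var(X) = E[X²] − (E[X])² = 62.1884 − 49.5053 = 12.6831.

12.6831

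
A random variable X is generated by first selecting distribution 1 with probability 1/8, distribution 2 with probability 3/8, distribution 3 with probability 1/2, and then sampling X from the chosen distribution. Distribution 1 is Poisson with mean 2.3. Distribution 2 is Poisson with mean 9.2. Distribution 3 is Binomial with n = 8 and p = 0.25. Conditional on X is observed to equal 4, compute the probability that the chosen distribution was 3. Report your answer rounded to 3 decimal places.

0.625

Likelihoods P(X=4 | ·): 1: 0.116902; 2: 0.03016; 3: 0.0865173.
Posterior ∝ prior × likelihood. Numerator for 3: 0.5·0.0865173 = 0.0432587.
Normalizing constant: 0.125·0.116902 + 0.375·0.03016 + 0.5·0.0865173 = 0.0691814.
P(3 | observation) = 0.0432587 / 0.0691814 = 0.625293.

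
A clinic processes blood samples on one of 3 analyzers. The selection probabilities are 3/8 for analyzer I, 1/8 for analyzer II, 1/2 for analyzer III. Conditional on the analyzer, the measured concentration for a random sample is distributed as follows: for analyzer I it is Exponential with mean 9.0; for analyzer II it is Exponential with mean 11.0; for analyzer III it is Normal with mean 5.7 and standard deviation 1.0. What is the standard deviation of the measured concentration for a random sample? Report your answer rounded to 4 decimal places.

7.0700

Per component, I: μ=9, E[X²]=162; II: μ=11, E[X²]=242; III: μ=5.7, E[X²]=33.49.
E[X] = 0.375·9 + 0.125·11 + 0.5·5.7 = 7.6.
E[X²] = 0.375·162 + 0.125·242 + 0.5·33.49 = 107.745.
Var(X) = E[X²] − (E[X])² = 107.745 − 57.76 = 49.985.
SD(X) = √49.985 = 7.07001.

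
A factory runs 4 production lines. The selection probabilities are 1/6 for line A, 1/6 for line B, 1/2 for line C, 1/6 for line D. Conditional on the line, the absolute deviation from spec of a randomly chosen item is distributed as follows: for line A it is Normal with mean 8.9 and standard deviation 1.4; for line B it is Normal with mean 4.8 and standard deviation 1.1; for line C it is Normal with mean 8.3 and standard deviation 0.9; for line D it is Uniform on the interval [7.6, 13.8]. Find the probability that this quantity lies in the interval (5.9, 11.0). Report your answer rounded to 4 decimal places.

Conditional on each line, P(5.9 < X < 11.0): A: 0.917131; B: 0.158655; C: 0.99482; D: 0.548387.
By total probability, P(5.9 < X < 11.0) = 0.166667·0.917131 + 0.166667·0.158655 + 0.5·0.99482 + 0.166667·0.548387 = 0.768105.

0.7681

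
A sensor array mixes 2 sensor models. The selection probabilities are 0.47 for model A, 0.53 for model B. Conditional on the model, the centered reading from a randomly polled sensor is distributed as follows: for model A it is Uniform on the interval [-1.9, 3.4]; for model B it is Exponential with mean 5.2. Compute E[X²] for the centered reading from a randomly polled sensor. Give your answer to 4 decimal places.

For each component E[X²] = Var + (mean)², giving A: 2.90333; B: 54.08.
Overall E[X²] = 0.47·2.90333 + 0.53·54.08 = 30.027.

30.0270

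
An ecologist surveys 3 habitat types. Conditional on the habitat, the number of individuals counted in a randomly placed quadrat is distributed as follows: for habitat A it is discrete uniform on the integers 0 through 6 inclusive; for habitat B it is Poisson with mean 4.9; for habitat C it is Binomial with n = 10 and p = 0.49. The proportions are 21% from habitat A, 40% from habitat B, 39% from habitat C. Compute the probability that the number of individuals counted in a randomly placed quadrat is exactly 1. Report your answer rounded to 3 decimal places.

0.049

Conditional on each habitat, P(X = 1): A: 0.142857; B: 0.0364883; C: 0.0114374.
By total probability, P(X = 1) = 0.21·0.142857 + 0.4·0.0364883 + 0.39·0.0114374 = 0.0490559.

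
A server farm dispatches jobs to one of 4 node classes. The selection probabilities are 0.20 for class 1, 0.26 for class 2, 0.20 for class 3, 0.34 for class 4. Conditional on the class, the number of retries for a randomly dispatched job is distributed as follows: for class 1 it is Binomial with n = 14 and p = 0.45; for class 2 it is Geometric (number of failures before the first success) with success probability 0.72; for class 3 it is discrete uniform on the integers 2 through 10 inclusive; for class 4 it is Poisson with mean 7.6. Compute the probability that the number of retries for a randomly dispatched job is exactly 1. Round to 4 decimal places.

Conditional on each class, P(X = 1): 1: 0.00265494; 2: 0.2016; 3: 0; 4: 0.00380343.
By total probability, P(X = 1) = 0.2·0.00265494 + 0.26·0.2016 + 0.2·0 + 0.34·0.00380343 = 0.0542402.

0.0542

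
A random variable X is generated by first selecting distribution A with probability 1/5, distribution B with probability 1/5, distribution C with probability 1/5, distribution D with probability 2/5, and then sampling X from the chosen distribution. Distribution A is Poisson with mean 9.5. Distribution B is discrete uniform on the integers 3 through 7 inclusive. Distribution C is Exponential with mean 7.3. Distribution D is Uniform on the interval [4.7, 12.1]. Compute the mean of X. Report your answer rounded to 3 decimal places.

Component means — A: 9.5; B: 5; C: 7.3; D: 8.4.
E[X] = 0.2·9.5 + 0.2·5 + 0.2·7.3 + 0.4·8.4 = 7.72.

7.720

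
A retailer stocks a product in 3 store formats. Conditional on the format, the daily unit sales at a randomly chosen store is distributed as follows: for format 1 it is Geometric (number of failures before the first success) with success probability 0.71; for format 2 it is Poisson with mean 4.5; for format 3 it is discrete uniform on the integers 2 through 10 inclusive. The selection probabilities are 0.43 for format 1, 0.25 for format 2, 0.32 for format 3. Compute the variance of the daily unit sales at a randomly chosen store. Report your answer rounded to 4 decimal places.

Per component, 1: μ=0.408451, E[X²]=0.742115; 2: μ=4.5, E[X²]=24.75; 3: μ=6, E[X²]=42.6667.
E[X] = 0.43·0.408451 + 0.25·4.5 + 0.32·6 = 3.22063.
E[X²] = 0.43·0.742115 + 0.25·24.75 + 0.32·42.6667 = 20.1599.
Var(X) = E[X²] − (E[X])² = 20.1599 − 10.3725 = 9.78746.

9.7875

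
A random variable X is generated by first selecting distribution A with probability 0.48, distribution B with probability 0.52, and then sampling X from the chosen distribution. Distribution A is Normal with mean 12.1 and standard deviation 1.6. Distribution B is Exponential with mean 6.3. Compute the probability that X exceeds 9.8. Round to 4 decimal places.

0.5536

Conditional on each component, P(X > 9.8): A: 0.924712; B: 0.211072.
By total probability, P(X > 9.8) = 0.48·0.924712 + 0.52·0.211072 = 0.553619.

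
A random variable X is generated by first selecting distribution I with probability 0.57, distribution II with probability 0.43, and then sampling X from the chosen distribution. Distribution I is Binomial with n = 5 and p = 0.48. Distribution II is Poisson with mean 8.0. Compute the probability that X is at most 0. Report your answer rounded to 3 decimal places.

0.022

Conditional on each component, P(X ≤ 0): I: 0.0380204; II: 0.000335463.
By total probability, P(X ≤ 0) = 0.57·0.0380204 + 0.43·0.000335463 = 0.0218159.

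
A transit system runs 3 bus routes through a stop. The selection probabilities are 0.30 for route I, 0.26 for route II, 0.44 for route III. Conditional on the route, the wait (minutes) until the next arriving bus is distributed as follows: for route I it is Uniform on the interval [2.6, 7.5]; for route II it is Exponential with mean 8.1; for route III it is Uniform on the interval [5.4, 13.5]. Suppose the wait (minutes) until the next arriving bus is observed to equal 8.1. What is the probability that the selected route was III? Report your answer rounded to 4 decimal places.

0.8214

Likelihoods f(8.1 | ·): I: 0; II: 0.0454172; III: 0.123457.
Posterior ∝ prior × likelihood. Numerator for III: 0.44·0.123457 = 0.054321.
Normalizing constant: 0.3·0 + 0.26·0.0454172 + 0.44·0.123457 = 0.0661295.
P(III | observation) = 0.054321 / 0.0661295 = 0.821434.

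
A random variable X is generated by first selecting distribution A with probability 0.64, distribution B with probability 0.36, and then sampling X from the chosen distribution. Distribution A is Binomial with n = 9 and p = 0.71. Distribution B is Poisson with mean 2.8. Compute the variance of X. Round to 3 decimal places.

Per component, A: μ=6.39, E[X²]=42.6852; B: μ=2.8, E[X²]=10.64.
E[X] = 0.64·6.39 + 0.36·2.8 = 5.0976.
E[X²] = 0.64·42.6852 + 0.36·10.64 = 31.1489.
Var(X) = E[X²] − (E[X])² = 31.1489 − 25.9855 = 5.1634.

5.163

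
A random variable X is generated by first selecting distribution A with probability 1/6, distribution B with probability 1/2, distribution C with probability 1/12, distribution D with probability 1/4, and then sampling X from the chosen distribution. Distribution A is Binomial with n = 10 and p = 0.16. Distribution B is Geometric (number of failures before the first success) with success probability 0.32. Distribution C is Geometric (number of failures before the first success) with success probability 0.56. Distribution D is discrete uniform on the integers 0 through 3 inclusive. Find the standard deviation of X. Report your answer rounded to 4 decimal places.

Per component, A: μ=1.6, E[X²]=3.904; B: μ=2.125, E[X²]=11.1562; C: μ=0.785714, E[X²]=2.02041; D: μ=1.5, E[X²]=3.5.
E[X] = 0.166667·1.6 + 0.5·2.125 + 0.0833333·0.785714 + 0.25·1.5 = 1.76964.
E[X²] = 0.166667·3.904 + 0.5·11.1562 + 0.0833333·2.02041 + 0.25·3.5 = 7.27216.
Var(X) = E[X²] − (E[X])² = 7.27216 − 3.13164 = 4.14052.
SD(X) = √4.14052 = 2.03483.

2.0348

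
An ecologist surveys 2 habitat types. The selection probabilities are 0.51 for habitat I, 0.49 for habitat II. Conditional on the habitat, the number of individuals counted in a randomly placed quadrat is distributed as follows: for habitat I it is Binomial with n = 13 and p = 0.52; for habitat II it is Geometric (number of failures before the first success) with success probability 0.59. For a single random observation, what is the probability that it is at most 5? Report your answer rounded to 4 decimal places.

Conditional on each habitat, P(X ≤ 5): I: 0.242364; II: 0.99525.
By total probability, P(X ≤ 5) = 0.51·0.242364 + 0.49·0.99525 = 0.611278.

0.6113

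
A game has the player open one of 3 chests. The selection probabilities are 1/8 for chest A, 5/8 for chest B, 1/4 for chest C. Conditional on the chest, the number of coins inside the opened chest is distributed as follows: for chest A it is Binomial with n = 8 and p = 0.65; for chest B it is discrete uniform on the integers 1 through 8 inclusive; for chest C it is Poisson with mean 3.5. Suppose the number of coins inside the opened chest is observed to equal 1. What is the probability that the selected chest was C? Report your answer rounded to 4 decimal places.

Likelihoods P(X=1 | ·): A: 0.00334564; B: 0.125; C: 0.105691.
Posterior ∝ prior × likelihood. Numerator for C: 0.25·0.105691 = 0.0264227.
Normalizing constant: 0.125·0.00334564 + 0.625·0.125 + 0.25·0.105691 = 0.104966.
P(C | observation) = 0.0264227 / 0.104966 = 0.251727.

0.2517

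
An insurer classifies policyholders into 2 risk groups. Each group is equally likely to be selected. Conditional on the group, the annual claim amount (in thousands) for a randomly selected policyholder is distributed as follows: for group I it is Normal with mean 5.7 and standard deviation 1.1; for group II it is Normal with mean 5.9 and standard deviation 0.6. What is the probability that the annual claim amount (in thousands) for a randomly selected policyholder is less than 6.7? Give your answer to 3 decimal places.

Conditional on each group, P(X < 6.7): I: 0.818349; II: 0.908789.
By total probability, P(X < 6.7) = 0.5·0.818349 + 0.5·0.908789 = 0.863569.

0.864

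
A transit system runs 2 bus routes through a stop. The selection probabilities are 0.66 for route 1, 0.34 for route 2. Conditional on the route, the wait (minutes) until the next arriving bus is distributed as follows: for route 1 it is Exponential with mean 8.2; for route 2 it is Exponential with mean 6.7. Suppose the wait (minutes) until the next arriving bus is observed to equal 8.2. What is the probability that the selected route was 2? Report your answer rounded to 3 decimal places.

0.335

Likelihoods f(8.2 | ·): 1: 0.0448633; 2: 0.0438935.
Posterior ∝ prior × likelihood. Numerator for 2: 0.34·0.0438935 = 0.0149238.
Normalizing constant: 0.66·0.0448633 + 0.34·0.0438935 = 0.0445336.
P(2 | observation) = 0.0149238 / 0.0445336 = 0.335113.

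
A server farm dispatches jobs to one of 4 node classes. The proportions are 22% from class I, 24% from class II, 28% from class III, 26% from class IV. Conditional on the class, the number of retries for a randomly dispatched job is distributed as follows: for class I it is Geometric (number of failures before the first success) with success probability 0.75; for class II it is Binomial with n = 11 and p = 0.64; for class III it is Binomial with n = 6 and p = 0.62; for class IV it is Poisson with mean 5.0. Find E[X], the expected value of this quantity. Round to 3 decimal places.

4.105

Component means — I: 0.333333; II: 7.04; III: 3.72; IV: 5.
E[X] = 0.22·0.333333 + 0.24·7.04 + 0.28·3.72 + 0.26·5 = 4.10453.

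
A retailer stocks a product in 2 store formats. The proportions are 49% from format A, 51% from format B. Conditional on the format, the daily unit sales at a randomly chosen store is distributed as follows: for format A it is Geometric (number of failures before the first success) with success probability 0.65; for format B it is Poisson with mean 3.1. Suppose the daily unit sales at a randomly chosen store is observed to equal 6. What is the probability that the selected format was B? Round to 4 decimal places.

0.9797

Likelihoods P(X=6 | ·): A: 0.00119487; B: 0.0555296.
Posterior ∝ prior × likelihood. Numerator for B: 0.51·0.0555296 = 0.0283201.
Normalizing constant: 0.49·0.00119487 + 0.51·0.0555296 = 0.0289056.
P(B | observation) = 0.0283201 / 0.0289056 = 0.979745.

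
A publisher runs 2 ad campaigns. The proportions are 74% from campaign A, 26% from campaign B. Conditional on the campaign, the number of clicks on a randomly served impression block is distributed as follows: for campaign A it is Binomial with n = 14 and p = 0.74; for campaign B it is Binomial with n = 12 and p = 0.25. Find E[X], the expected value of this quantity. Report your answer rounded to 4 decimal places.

Component means — A: 10.36; B: 3.
E[X] = 0.74·10.36 + 0.26·3 = 8.4464.

8.4464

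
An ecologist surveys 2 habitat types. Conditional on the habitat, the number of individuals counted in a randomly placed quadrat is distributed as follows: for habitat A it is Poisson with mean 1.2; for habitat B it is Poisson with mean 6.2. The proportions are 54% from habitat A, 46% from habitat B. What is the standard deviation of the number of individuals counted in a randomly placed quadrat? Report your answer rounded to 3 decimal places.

3.116

Per component, A: μ=1.2, E[X²]=2.64; B: μ=6.2, E[X²]=44.64.
E[X] = 0.54·1.2 + 0.46·6.2 = 3.5.
E[X²] = 0.54·2.64 + 0.46·44.64 = 21.96.
Var(X) = E[X²] − (E[X])² = 21.96 − 12.25 = 9.71.
SD(X) = √9.71 = 3.11609.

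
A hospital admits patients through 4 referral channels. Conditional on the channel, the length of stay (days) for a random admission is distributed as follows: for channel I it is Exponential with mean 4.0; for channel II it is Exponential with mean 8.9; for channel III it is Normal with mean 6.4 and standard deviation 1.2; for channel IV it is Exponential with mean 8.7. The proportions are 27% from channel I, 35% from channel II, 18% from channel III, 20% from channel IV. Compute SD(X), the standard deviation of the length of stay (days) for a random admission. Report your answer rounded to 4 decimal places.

Per component, I: μ=4, E[X²]=32; II: μ=8.9, E[X²]=158.42; III: μ=6.4, E[X²]=42.4; IV: μ=8.7, E[X²]=151.38.
E[X] = 0.27·4 + 0.35·8.9 + 0.18·6.4 + 0.2·8.7 = 7.087.
E[X²] = 0.27·32 + 0.35·158.42 + 0.18·42.4 + 0.2·151.38 = 101.995.
Var(X) = E[X²] − (E[X])² = 101.995 − 50.2256 = 51.7694.
SD(X) = √51.7694 = 7.1951.

7.1951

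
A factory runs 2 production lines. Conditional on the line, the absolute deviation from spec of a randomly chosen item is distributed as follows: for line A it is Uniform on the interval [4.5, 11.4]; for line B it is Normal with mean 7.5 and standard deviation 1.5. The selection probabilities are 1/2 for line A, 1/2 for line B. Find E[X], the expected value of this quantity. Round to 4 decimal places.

Component means — A: 7.95; B: 7.5.
E[X] = 0.5·7.95 + 0.5·7.5 = 7.725.

7.7250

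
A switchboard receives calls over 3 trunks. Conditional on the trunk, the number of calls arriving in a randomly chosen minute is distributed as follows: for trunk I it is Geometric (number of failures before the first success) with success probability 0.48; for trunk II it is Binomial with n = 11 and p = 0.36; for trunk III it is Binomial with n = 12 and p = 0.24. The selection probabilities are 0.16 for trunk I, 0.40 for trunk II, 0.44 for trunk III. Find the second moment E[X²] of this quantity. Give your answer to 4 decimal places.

12.4479

For each component E[X²] = Var + (mean)², giving I: 3.43056; II: 18.216; III: 10.4832.
Overall E[X²] = 0.16·3.43056 + 0.4·18.216 + 0.44·10.4832 = 12.4479.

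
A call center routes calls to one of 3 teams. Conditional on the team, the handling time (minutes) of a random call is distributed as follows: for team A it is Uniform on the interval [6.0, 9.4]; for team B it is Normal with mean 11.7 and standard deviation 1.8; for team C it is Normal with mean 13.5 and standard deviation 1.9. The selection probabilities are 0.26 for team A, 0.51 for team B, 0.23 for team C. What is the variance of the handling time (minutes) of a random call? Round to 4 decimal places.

7.2465

Per component, A: μ=7.7, E[X²]=60.2533; B: μ=11.7, E[X²]=140.13; C: μ=13.5, E[X²]=185.86.
E[X] = 0.26·7.7 + 0.51·11.7 + 0.23·13.5 = 11.074.
E[X²] = 0.26·60.2533 + 0.51·140.13 + 0.23·185.86 = 129.88.
Var(X) = E[X²] − (E[X])² = 129.88 − 122.633 = 7.24649.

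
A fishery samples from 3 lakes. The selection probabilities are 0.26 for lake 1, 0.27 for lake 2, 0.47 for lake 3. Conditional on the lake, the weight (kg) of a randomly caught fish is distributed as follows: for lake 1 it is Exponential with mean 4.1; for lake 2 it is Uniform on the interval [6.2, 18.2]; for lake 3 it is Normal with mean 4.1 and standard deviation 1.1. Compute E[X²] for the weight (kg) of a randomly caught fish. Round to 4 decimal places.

For each component E[X²] = Var + (mean)², giving 1: 33.62; 2: 160.84; 3: 18.02.
Overall E[X²] = 0.26·33.62 + 0.27·160.84 + 0.47·18.02 = 60.6374.

60.6374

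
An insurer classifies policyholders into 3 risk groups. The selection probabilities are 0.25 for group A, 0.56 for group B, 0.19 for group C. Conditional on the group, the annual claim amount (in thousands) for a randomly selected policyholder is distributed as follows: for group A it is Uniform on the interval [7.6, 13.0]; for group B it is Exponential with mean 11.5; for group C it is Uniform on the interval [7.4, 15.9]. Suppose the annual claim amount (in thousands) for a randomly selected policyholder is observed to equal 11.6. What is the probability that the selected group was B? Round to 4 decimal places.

Likelihoods f(11.6 | ·): A: 0.185185; B: 0.0317126; C: 0.117647.
Posterior ∝ prior × likelihood. Numerator for B: 0.56·0.0317126 = 0.017759.
Normalizing constant: 0.25·0.185185 + 0.56·0.0317126 + 0.19·0.117647 = 0.0864083.
P(B | observation) = 0.017759 / 0.0864083 = 0.205525.

0.2055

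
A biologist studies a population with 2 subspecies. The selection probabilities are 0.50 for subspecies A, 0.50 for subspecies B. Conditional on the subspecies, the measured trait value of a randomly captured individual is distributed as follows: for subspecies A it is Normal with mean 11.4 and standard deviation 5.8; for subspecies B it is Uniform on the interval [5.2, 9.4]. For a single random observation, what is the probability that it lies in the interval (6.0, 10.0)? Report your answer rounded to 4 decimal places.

0.5191

Conditional on each subspecies, P(6.0 < X < 10.0): A: 0.228713; B: 0.809524.
By total probability, P(6.0 < X < 10.0) = 0.5·0.228713 + 0.5·0.809524 = 0.519118.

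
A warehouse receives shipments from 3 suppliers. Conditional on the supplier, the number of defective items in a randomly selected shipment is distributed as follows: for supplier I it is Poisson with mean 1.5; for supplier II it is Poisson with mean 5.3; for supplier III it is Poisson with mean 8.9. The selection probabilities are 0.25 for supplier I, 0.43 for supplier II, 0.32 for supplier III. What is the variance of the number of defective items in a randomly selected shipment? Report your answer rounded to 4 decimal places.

13.2184

Per component, I: μ=1.5, E[X²]=3.75; II: μ=5.3, E[X²]=33.39; III: μ=8.9, E[X²]=88.11.
E[X] = 0.25·1.5 + 0.43·5.3 + 0.32·8.9 = 5.502.
E[X²] = 0.25·3.75 + 0.43·33.39 + 0.32·88.11 = 43.4904.
Var(X) = E[X²] − (E[X])² = 43.4904 − 30.272 = 13.2184.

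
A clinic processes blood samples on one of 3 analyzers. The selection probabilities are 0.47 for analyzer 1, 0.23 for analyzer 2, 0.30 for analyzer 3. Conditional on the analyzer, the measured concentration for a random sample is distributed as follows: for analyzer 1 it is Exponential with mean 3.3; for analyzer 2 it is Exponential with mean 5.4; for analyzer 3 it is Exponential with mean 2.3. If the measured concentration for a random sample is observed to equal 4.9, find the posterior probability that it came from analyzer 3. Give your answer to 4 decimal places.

Likelihoods f(4.9 | ·): 1: 0.0686475; 2: 0.074735; 3: 0.0516459.
Posterior ∝ prior × likelihood. Numerator for 3: 0.3·0.0516459 = 0.0154938.
Normalizing constant: 0.47·0.0686475 + 0.23·0.074735 + 0.3·0.0516459 = 0.0649471.
P(3 | observation) = 0.0154938 / 0.0649471 = 0.23856.

0.2386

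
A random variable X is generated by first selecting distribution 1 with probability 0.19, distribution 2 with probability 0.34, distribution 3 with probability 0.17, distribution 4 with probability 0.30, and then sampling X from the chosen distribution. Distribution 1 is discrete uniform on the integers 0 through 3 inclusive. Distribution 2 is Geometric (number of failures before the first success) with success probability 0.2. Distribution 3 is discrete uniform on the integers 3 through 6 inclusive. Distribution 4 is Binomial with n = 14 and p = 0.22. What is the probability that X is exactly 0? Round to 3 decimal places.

0.125

Conditional on each component, P(X = 0): 1: 0.25; 2: 0.2; 3: 0; 4: 0.0308549.
By total probability, P(X = 0) = 0.19·0.25 + 0.34·0.2 + 0.17·0 + 0.3·0.0308549 = 0.124756.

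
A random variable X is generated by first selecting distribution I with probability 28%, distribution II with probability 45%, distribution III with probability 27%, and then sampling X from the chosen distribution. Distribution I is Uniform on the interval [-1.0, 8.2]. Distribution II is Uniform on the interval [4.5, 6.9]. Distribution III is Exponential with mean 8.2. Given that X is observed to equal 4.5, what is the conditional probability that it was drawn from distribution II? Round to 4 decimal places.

Likelihoods f(4.5 | ·): I: 0.108696; II: 0.416667; III: 0.0704456.
Posterior ∝ prior × likelihood. Numerator for II: 0.45·0.416667 = 0.1875.
Normalizing constant: 0.28·0.108696 + 0.45·0.416667 + 0.27·0.0704456 = 0.236955.
P(II | observation) = 0.1875 / 0.236955 = 0.791289.

0.7913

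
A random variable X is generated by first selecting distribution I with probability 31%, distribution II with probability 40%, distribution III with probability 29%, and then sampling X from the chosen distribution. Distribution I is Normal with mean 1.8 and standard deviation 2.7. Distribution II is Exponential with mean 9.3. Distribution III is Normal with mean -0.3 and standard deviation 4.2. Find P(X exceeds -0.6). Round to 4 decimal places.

0.8053

Conditional on each component, P(X > -0.6): I: 0.812969; II: 1; III: 0.528472.
By total probability, P(X > -0.6) = 0.31·0.812969 + 0.4·1 + 0.29·0.528472 = 0.805277.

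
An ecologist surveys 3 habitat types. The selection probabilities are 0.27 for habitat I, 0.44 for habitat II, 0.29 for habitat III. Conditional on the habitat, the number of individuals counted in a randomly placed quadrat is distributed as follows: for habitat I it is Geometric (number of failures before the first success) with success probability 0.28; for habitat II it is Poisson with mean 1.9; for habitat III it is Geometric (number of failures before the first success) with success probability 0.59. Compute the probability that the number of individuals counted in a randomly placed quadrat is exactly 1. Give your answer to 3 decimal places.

0.250

Conditional on each habitat, P(X = 1): I: 0.2016; II: 0.28418; III: 0.2419.
By total probability, P(X = 1) = 0.27·0.2016 + 0.44·0.28418 + 0.29·0.2419 = 0.249622.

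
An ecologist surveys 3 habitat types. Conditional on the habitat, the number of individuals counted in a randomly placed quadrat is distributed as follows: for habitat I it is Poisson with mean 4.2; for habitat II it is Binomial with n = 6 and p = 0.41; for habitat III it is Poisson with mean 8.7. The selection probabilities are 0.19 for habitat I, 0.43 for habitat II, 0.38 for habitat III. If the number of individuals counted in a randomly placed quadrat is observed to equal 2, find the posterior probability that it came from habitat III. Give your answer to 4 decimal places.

0.0151

Likelihoods P(X=2 | ·): I: 0.132261; II: 0.305539; III: 0.00630444.
Posterior ∝ prior × likelihood. Numerator for III: 0.38·0.00630444 = 0.00239569.
Normalizing constant: 0.19·0.132261 + 0.43·0.305539 + 0.38·0.00630444 = 0.158907.
P(III | observation) = 0.00239569 / 0.158907 = 0.015076.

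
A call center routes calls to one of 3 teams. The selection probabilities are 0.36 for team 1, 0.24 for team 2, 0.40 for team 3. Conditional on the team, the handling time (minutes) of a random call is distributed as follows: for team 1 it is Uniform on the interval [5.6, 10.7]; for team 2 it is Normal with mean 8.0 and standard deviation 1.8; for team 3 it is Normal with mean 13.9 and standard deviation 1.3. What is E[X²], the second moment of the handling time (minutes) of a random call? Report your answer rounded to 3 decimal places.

118.790

For each component E[X²] = Var + (mean)², giving 1: 68.59; 2: 67.24; 3: 194.9.
Overall E[X²] = 0.36·68.59 + 0.24·67.24 + 0.4·194.9 = 118.79.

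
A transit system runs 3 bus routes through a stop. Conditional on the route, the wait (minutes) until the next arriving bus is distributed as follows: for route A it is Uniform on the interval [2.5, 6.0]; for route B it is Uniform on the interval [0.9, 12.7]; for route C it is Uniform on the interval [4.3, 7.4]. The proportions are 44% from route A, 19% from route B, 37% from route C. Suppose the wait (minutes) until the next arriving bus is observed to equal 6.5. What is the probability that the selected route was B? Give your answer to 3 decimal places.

0.119

Likelihoods f(6.5 | ·): A: 0; B: 0.0847458; C: 0.322581.
Posterior ∝ prior × likelihood. Numerator for B: 0.19·0.0847458 = 0.0161017.
Normalizing constant: 0.44·0 + 0.19·0.0847458 + 0.37·0.322581 = 0.135457.
P(B | observation) = 0.0161017 / 0.135457 = 0.11887.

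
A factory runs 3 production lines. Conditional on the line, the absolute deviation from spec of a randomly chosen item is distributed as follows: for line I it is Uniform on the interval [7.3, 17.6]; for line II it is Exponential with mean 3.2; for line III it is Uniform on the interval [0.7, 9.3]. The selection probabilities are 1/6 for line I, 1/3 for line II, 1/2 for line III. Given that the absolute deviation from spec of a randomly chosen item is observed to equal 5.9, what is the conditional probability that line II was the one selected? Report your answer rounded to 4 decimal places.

0.2209

Likelihoods f(5.9 | ·): I: 0; II: 0.0494447; III: 0.116279.
Posterior ∝ prior × likelihood. Numerator for II: 0.333333·0.0494447 = 0.0164816.
Normalizing constant: 0.166667·0 + 0.333333·0.0494447 + 0.5·0.116279 = 0.0746211.
P(II | observation) = 0.0164816 / 0.0746211 = 0.22087.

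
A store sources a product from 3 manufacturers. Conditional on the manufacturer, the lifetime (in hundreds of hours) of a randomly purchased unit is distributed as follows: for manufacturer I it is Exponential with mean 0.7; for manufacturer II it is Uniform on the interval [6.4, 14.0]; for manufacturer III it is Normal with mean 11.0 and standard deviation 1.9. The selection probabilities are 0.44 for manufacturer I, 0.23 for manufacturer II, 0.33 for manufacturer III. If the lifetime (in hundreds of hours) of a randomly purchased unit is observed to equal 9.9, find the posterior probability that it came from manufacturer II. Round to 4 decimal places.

0.3406

Likelihoods f(9.9 | ·): I: 1.02976e-06; II: 0.131579; III: 0.177571.
Posterior ∝ prior × likelihood. Numerator for II: 0.23·0.131579 = 0.0302632.
Normalizing constant: 0.44·1.02976e-06 + 0.23·0.131579 + 0.33·0.177571 = 0.0888622.
P(II | observation) = 0.0302632 / 0.0888622 = 0.340563.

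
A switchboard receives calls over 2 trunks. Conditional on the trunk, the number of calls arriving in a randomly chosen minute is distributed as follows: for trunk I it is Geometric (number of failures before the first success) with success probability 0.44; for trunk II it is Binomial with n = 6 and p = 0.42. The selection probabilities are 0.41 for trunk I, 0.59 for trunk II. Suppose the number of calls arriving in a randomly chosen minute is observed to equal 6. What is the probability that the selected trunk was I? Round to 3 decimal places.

Likelihoods P(X=6 | ·): I: 0.01357; II: 0.00548903.
Posterior ∝ prior × likelihood. Numerator for I: 0.41·0.01357 = 0.00556371.
Normalizing constant: 0.41·0.01357 + 0.59·0.00548903 = 0.00880224.
P(I | observation) = 0.00556371 / 0.00880224 = 0.632079.

0.632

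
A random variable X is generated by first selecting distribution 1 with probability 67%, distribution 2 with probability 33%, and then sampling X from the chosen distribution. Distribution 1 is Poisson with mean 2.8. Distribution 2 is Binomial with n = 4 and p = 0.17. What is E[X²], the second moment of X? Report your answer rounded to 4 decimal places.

For each component E[X²] = Var + (mean)², giving 1: 10.64; 2: 1.0268.
Overall E[X²] = 0.67·10.64 + 0.33·1.0268 = 7.46764.

7.4676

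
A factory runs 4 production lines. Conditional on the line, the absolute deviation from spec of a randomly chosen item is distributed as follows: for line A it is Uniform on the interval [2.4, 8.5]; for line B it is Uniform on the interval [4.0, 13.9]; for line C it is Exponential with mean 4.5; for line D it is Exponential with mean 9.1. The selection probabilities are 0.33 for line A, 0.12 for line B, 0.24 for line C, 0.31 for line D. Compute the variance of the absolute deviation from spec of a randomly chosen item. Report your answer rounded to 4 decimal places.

36.5994

Per component, A: μ=5.45, E[X²]=32.8033; B: μ=8.95, E[X²]=88.27; C: μ=4.5, E[X²]=40.5; D: μ=9.1, E[X²]=165.62.
E[X] = 0.33·5.45 + 0.12·8.95 + 0.24·4.5 + 0.31·9.1 = 6.7735.
E[X²] = 0.33·32.8033 + 0.12·88.27 + 0.24·40.5 + 0.31·165.62 = 82.4797.
Var(X) = E[X²] − (E[X])² = 82.4797 − 45.8803 = 36.5994.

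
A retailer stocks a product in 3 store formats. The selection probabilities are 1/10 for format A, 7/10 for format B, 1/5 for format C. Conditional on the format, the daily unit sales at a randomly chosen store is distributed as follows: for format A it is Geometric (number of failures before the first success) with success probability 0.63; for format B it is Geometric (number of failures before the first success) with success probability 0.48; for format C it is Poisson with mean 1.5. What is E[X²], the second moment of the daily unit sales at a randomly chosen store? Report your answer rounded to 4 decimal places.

For each component E[X²] = Var + (mean)², giving A: 1.27715; B: 3.43056; C: 3.75.
Overall E[X²] = 0.1·1.27715 + 0.7·3.43056 + 0.2·3.75 = 3.2791.

3.2791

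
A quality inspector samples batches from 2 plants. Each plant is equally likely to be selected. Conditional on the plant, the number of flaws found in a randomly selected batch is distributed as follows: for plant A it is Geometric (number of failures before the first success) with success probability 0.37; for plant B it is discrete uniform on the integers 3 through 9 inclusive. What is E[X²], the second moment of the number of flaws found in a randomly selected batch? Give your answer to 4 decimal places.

23.7505

For each component E[X²] = Var + (mean)², giving A: 7.5011; B: 40.
Overall E[X²] = 0.5·7.5011 + 0.5·40 = 23.7505.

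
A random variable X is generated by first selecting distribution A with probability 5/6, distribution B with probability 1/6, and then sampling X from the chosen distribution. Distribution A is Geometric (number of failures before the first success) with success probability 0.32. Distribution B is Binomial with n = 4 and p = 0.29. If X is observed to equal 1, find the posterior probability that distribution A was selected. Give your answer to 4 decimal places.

0.7238

Likelihoods P(X=1 | ·): A: 0.2176; B: 0.415177.
Posterior ∝ prior × likelihood. Numerator for A: 0.833333·0.2176 = 0.181333.
Normalizing constant: 0.833333·0.2176 + 0.166667·0.415177 = 0.250529.
P(A | observation) = 0.181333 / 0.250529 = 0.7238.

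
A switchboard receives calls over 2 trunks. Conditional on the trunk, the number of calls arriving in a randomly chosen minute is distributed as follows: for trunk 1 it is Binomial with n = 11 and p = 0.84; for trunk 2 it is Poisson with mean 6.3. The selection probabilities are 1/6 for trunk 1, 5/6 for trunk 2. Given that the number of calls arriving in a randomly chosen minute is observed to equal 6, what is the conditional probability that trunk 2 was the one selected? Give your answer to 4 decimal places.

Likelihoods P(X=6 | ·): 1: 0.0170184; 2: 0.159461.
Posterior ∝ prior × likelihood. Numerator for 2: 0.833333·0.159461 = 0.132884.
Normalizing constant: 0.166667·0.0170184 + 0.833333·0.159461 = 0.135721.
P(2 | observation) = 0.132884 / 0.135721 = 0.979101.

0.9791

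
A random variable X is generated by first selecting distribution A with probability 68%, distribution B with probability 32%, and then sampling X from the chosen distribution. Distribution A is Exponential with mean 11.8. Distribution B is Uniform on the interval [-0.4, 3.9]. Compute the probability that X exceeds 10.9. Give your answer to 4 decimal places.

Conditional on each component, P(X > 10.9): A: 0.397036; B: 0.
By total probability, P(X > 10.9) = 0.68·0.397036 + 0.32·0 = 0.269984.

0.2700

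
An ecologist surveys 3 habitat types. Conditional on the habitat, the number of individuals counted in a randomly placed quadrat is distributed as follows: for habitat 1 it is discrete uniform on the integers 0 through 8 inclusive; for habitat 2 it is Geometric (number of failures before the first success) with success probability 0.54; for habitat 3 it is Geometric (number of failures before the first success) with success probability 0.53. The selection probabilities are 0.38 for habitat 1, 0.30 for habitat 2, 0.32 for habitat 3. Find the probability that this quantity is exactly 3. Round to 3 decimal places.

0.076

Conditional on each habitat, P(X = 3): 1: 0.111111; 2: 0.0525614; 3: 0.0550262.
By total probability, P(X = 3) = 0.38·0.111111 + 0.3·0.0525614 + 0.32·0.0550262 = 0.075599.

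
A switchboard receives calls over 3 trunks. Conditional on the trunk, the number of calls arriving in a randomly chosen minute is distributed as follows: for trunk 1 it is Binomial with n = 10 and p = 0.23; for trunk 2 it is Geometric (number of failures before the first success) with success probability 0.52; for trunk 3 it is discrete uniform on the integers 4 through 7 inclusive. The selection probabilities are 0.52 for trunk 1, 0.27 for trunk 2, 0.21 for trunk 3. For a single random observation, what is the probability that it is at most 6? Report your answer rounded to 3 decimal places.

Conditional on each trunk, P(X ≤ 6): 1: 0.997911; 2: 0.994129; 3: 0.75.
By total probability, P(X ≤ 6) = 0.52·0.997911 + 0.27·0.994129 + 0.21·0.75 = 0.944829.

0.945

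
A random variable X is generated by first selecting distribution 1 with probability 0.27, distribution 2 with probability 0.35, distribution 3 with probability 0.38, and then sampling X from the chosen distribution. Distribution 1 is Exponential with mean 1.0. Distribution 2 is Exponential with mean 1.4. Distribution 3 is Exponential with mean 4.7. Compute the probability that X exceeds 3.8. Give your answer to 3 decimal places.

Conditional on each component, P(X > 3.8): 1: 0.0223708; 2: 0.0662523; 3: 0.445521.
By total probability, P(X > 3.8) = 0.27·0.0223708 + 0.35·0.0662523 + 0.38·0.445521 = 0.198526.

0.199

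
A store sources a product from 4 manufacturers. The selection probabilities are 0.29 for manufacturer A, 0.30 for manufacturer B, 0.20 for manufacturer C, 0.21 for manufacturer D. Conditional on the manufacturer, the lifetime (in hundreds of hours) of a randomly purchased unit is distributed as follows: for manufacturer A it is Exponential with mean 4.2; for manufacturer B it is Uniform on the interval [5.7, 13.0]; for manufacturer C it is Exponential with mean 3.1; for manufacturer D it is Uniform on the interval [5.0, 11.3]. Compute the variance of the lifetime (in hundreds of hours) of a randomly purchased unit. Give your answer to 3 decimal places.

15.898

Per component, A: μ=4.2, E[X²]=35.28; B: μ=9.35, E[X²]=91.8633; C: μ=3.1, E[X²]=19.22; D: μ=8.15, E[X²]=69.73.
E[X] = 0.29·4.2 + 0.3·9.35 + 0.2·3.1 + 0.21·8.15 = 6.3545.
E[X²] = 0.29·35.28 + 0.3·91.8633 + 0.2·19.22 + 0.21·69.73 = 56.2775.
Var(X) = E[X²] − (E[X])² = 56.2775 − 40.3797 = 15.8978.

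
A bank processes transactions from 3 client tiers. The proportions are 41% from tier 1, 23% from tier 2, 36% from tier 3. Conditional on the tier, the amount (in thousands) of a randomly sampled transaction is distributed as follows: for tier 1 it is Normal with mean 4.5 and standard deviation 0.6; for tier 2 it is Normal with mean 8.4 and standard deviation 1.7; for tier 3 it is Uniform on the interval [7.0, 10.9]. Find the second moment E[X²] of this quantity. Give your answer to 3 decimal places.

For each component E[X²] = Var + (mean)², giving 1: 20.61; 2: 73.45; 3: 81.37.
Overall E[X²] = 0.41·20.61 + 0.23·73.45 + 0.36·81.37 = 54.6368.

54.637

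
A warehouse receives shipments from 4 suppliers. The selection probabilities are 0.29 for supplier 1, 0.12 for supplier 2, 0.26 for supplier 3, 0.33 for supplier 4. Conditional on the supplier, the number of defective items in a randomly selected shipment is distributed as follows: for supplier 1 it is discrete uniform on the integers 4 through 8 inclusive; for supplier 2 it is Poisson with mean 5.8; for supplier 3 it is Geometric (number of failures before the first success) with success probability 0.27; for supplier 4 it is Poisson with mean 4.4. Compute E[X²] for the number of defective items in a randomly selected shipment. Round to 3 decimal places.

28.098

For each component E[X²] = Var + (mean)², giving 1: 38; 2: 39.44; 3: 17.3237; 4: 23.76.
Overall E[X²] = 0.29·38 + 0.12·39.44 + 0.26·17.3237 + 0.33·23.76 = 28.0978.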